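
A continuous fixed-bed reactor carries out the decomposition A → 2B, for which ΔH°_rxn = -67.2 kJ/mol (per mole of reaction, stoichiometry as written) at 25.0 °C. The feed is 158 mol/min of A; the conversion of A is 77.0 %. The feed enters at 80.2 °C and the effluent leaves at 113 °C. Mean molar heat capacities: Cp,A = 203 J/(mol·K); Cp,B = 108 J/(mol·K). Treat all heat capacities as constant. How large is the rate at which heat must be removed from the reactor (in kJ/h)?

Extent of reaction ξ = 0.770 × 158 = 121.66 mol/min
Reaction term: ξ·ΔH°_rxn = 121.66 × -67.2 = -8175.6 kJ/min
Sensible, feed 80.2→25 °C: -1770.5 kJ/min
Outlet flows (mol/min): A 36.34, B 243.32
Sensible, products 25→113 °C: 2961.7 kJ/min
Q = ΔH = -6984.3 kJ/min = -116.41 kW
Heat removed = 419060 kJ/h

Q_out = 419000 kJ/h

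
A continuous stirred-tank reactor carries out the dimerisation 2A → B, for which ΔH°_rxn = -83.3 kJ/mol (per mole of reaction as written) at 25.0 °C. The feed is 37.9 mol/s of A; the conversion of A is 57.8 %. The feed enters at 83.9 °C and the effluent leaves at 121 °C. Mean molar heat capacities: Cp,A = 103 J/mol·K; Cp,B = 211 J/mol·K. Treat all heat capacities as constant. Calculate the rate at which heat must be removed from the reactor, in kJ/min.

Extent of reaction ξ = 0.578 × 37.9 / 2 = 10.953 mol/s
Reaction term: ξ·ΔH°_rxn = 10.953 × -83.3 = -912.39 kJ/s
Sensible, feed 83.9→25 °C: -229.93 kJ/s
Outlet flows (mol/s): A 15.994, B 10.953
Sensible, products 25→121 °C: 380.01 kJ/s
Q = ΔH = -762.31 kJ/s = -762.31 kW
Heat removed = 45739 kJ/min

Q_out = 45700 kJ/min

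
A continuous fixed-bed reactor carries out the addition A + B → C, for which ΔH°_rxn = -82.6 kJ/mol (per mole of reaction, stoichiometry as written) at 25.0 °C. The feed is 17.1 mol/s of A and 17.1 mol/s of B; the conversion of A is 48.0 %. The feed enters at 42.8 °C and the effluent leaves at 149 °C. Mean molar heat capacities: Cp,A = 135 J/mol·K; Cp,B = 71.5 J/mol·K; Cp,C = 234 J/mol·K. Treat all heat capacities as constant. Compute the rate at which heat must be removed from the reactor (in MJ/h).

Q_out = 990 MJ/h

Extent of reaction ξ = 0.480 × 17.1 = 8.208 mol/s
Reaction term: ξ·ΔH°_rxn = 8.208 × -82.6 = -677.98 kJ/s
Sensible, feed 42.8→25 °C: -62.854 kJ/s
Outlet flows (mol/s): A 8.892, B 8.892, C 8.208
Sensible, products 25→149 °C: 465.85 kJ/s
Q = ΔH = -274.98 kJ/s = -274.98 kW
Heat removed = 989.94 MJ/h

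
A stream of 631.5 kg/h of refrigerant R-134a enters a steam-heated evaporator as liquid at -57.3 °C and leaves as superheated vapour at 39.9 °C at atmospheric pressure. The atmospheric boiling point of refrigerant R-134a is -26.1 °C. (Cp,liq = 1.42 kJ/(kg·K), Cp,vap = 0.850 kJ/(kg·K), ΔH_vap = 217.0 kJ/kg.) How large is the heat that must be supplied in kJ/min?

Q = 3340 kJ/min

liquid -57.3→-26.1 °C: 44.304 kJ/kg
vaporisation at -26.1 °C: 217 kJ/kg
vapour -26.1→39.9 °C: 56.1 kJ/kg
Δh = 44.304 + 217 + 56.1 = 317.4 kJ/kg
Q = ṁ·Δh = 631.5 kg/h × 317.4 kJ/kg = 200440 kJ/h
|Q| = 55.678 kW = 3340.7 kJ/min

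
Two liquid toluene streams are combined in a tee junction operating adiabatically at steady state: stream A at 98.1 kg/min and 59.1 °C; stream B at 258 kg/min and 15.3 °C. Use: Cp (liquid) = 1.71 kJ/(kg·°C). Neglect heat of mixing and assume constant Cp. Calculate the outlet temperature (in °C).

Energy balance with Q = 0: Σ ṁᵢCp,ᵢ(T_out − Tᵢ) = 0
T_out = Σ ṁᵢCp,ᵢTᵢ / Σ ṁᵢCp,ᵢ
      = 16664 / 608.93 = 27.366 °C

T_out = 27.4 °C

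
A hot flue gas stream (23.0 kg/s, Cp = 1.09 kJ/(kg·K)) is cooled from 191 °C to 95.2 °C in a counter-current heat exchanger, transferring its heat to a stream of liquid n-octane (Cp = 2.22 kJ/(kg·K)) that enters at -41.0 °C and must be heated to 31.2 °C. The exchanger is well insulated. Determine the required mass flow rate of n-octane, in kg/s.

ṁ_c = 15.0 kg/s

Heat released by hot stream: Q = 23.0 × 1.09 × (191 − 95.2) = 2401.7 kJ/s
Energy balance on cold side (adiabatic exchanger): Q = ṁ_c·Cp_c·(T_c,out − T_c,in)
ṁ_c = 2401.7 / [2.22 × (31.2 − -41.0)] = 14.984 kg/s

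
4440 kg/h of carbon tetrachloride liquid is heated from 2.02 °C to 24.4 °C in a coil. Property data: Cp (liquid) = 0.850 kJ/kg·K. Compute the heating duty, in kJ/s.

Q = 23.5 kJ/s

Q = ṁ·Cp·ΔT = 4440 × 0.850 × (24.4 − 2.02) = 84462 kJ/h
Converting: 84462 / 3600 s = 23.462 kW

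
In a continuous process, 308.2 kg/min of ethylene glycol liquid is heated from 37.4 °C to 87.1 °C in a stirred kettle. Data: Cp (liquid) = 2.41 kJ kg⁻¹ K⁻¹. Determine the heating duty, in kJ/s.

Q = 615 kJ/s

Q = ṁ·Cp·ΔT = 308.2 × 2.41 × (87.1 − 37.4) = 36915 kJ/min
Converting: 36915 / 60 s = 615.25 kW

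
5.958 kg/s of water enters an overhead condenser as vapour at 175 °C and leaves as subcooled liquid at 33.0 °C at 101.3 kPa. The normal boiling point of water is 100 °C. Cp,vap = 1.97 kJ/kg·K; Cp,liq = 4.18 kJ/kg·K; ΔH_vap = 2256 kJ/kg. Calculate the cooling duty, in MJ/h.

vapour 175→100 °C: -147.75 kJ/kg
condensation at 100 °C: -2256 kJ/kg
liquid 100→33.0 °C: -280.06 kJ/kg
Δh = -147.75 + -2256 + -280.06 = -2683.8 kJ/kg
Q = ṁ·Δh = 5.958 kg/s × -2683.8 kJ/kg = -15990 kJ/s
|Q| = 15990 kW = 57565 MJ/h

Q_c = 57600 MJ/h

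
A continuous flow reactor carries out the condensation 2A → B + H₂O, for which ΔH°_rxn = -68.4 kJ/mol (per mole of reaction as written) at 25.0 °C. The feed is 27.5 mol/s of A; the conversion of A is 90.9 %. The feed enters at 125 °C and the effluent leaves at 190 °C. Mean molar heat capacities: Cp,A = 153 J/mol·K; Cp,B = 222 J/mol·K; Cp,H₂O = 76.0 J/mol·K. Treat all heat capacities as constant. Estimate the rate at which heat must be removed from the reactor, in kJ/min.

Q_out = 35900 kJ/min

Extent of reaction ξ = 0.909 × 27.5 / 2 = 12.499 mol/s
Reaction term: ξ·ΔH°_rxn = 12.499 × -68.4 = -854.91 kJ/s
Sensible, feed 125→25 °C: -420.75 kJ/s
Outlet flows (mol/s): A 2.5025, B 12.499, H₂O 12.499
Sensible, products 25→190 °C: 677.74 kJ/s
Q = ΔH = -597.93 kJ/s = -597.93 kW
Heat removed = 35876 kJ/min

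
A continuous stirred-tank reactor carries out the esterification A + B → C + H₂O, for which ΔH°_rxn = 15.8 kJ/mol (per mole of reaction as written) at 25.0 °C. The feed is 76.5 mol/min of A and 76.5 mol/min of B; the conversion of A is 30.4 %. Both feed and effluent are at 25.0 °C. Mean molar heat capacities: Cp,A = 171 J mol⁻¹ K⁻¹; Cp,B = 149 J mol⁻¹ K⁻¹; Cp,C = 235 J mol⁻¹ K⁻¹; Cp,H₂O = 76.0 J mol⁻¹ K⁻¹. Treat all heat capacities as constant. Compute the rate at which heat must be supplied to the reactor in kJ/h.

Q_in = 22000 kJ/h

Extent of reaction ξ = 0.304 × 76.5 = 23.256 mol/min
Reaction term: ξ·ΔH°_rxn = 23.256 × 15.8 = 367.44 kJ/min
Q = ΔH = 367.44 kJ/min = 6.1241 kW
Heat supplied = 22047 kJ/h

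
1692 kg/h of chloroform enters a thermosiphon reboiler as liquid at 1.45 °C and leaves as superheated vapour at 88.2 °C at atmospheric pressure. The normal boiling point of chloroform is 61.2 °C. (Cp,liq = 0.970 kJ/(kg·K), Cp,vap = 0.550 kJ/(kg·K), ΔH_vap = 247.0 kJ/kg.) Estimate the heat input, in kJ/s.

Q = 150 kJ/s

liquid 1.45→61.2 °C: 57.957 kJ/kg
vaporisation at 61.2 °C: 247 kJ/kg
vapour 61.2→88.2 °C: 14.85 kJ/kg
Δh = 57.957 + 247 + 14.85 = 319.81 kJ/kg
Q = ṁ·Δh = 1692 kg/h × 319.81 kJ/kg = 541110 kJ/h
|Q| = 150.31 kW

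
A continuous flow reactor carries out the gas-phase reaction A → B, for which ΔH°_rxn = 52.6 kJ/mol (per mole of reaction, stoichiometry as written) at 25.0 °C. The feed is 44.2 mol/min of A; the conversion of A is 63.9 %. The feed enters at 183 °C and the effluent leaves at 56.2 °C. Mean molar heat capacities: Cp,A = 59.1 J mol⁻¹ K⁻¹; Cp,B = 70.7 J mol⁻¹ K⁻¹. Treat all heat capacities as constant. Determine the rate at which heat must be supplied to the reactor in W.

Q_in = 19400 W

Extent of reaction ξ = 0.639 × 44.2 = 28.244 mol/min
Reaction term: ξ·ΔH°_rxn = 28.244 × 52.6 = 1485.6 kJ/min
Sensible, feed 183→25 °C: -412.73 kJ/min
Outlet flows (mol/min): A 15.956, B 28.244
Sensible, products 25→56.2 °C: 91.723 kJ/min
Q = ΔH = 1164.6 kJ/min = 19.41 kW
Heat supplied = 19410 W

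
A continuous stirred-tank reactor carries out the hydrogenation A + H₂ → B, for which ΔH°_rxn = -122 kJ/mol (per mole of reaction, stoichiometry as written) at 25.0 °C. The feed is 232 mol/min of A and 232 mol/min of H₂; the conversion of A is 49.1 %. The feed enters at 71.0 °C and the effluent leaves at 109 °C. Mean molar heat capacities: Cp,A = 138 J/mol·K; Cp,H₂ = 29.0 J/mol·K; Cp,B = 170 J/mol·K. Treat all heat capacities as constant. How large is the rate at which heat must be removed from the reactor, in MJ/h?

Q_out = 744 MJ/h

Extent of reaction ξ = 0.491 × 232 = 113.91 mol/min
Reaction term: ξ·ΔH°_rxn = 113.91 × -122 = -13897 kJ/min
Sensible, feed 71.0→25 °C: -1782.2 kJ/min
Outlet flows (mol/min): A 118.09, H₂ 118.09, B 113.91
Sensible, products 25→109 °C: 3283.2 kJ/min
Q = ΔH = -12396 kJ/min = -206.6 kW
Heat removed = 743.78 MJ/h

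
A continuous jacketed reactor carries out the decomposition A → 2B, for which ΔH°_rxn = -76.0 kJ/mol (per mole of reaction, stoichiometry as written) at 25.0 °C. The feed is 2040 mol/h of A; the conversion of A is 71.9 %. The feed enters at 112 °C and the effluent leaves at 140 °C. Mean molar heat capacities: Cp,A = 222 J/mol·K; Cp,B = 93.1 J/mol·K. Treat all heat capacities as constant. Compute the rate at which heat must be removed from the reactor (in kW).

Q_out = 29.1 kW

Extent of reaction ξ = 0.719 × 2040 = 1466.8 mol/h
Reaction term: ξ·ΔH°_rxn = 1466.8 × -76.0 = -111470 kJ/h
Sensible, feed 112→25 °C: -39401 kJ/h
Outlet flows (mol/h): A 573.24, B 2933.5
Sensible, products 25→140 °C: 46043 kJ/h
Q = ΔH = -104830 kJ/h = -29.12 kW
Heat removed = 29.12 kW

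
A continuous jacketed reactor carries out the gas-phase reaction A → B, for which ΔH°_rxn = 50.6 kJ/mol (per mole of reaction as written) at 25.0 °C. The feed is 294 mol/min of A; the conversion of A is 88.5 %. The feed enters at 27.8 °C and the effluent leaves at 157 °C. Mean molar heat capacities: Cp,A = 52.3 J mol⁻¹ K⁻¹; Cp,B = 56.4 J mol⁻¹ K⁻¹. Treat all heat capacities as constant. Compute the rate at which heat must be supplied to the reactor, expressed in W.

Extent of reaction ξ = 0.885 × 294 = 260.19 mol/min
Reaction term: ξ·ΔH°_rxn = 260.19 × 50.6 = 13166 kJ/min
Sensible, feed 27.8→25 °C: -43.053 kJ/min
Outlet flows (mol/min): A 33.81, B 260.19
Sensible, products 25→157 °C: 2170.5 kJ/min
Q = ΔH = 15293 kJ/min = 254.88 kW
Heat supplied = 254880 W

Q_in = 255000 W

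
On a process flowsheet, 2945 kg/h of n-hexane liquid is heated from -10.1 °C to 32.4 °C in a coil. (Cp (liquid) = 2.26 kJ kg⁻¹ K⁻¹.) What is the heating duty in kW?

Q = ṁ·Cp·ΔT = 2945 × 2.26 × (32.4 − -10.1) = 282870 kJ/h
Converting: 282870 / 3600 s = 78.574 kW

Q = 78.6 kW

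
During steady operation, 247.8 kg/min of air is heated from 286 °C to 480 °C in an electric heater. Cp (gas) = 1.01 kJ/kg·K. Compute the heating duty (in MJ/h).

Q = 2910 MJ/h

Q = ṁ·Cp·ΔT = 247.8 × 1.01 × (480 − 286) = 48554 kJ/min
Converting: 48554 / 60 s = 809.23 kW
Heating duty = 2913.2 MJ/h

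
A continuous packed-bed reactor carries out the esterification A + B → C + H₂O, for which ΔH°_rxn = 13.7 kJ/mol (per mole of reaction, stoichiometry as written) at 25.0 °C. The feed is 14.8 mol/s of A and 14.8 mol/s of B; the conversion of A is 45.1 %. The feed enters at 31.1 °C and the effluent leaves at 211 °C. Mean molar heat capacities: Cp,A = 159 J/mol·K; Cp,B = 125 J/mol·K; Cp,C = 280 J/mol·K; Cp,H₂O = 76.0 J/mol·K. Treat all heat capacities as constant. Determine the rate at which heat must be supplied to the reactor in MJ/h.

Extent of reaction ξ = 0.451 × 14.8 = 6.6748 mol/s
Reaction term: ξ·ΔH°_rxn = 6.6748 × 13.7 = 91.445 kJ/s
Sensible, feed 31.1→25 °C: -25.64 kJ/s
Outlet flows (mol/s): A 8.1252, B 8.1252, C 6.6748, H₂O 6.6748
Sensible, products 25→211 °C: 871.18 kJ/s
Q = ΔH = 936.99 kJ/s = 936.99 kW
Heat supplied = 3373.2 MJ/h

Q_in = 3370 MJ/h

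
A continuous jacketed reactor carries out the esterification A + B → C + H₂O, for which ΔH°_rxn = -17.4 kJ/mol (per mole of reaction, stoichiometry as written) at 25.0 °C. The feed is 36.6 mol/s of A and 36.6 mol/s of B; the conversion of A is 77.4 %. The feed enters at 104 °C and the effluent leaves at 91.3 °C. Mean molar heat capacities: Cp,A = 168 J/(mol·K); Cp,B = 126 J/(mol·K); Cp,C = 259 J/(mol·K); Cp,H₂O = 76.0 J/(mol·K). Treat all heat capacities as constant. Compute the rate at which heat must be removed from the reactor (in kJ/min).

Q_out = 33200 kJ/min

Extent of reaction ξ = 0.774 × 36.6 = 28.328 mol/s
Reaction term: ξ·ΔH°_rxn = 28.328 × -17.4 = -492.91 kJ/s
Sensible, feed 104→25 °C: -850.07 kJ/s
Outlet flows (mol/s): A 8.2716, B 8.2716, C 28.328, H₂O 28.328
Sensible, products 25→91.3 °C: 790.42 kJ/s
Q = ΔH = -552.57 kJ/s = -552.57 kW
Heat removed = 33154 kJ/min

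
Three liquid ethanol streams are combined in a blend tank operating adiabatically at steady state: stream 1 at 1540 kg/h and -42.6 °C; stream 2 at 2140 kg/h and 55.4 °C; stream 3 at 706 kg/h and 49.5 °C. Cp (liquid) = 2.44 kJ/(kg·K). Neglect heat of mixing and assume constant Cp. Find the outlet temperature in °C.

No heat crosses the boundary, so H_out = H_in.
Σ ṁᵢCp,ᵢTᵢ = 1540×2.44×-42.6 + 2140×2.44×55.4 + 706×2.44×49.5 = 214470
Σ ṁᵢCp,ᵢ = 1540×2.44 + 2140×2.44 + 706×2.44 = 10702
T_out = 214470 / 10702 = 20.041 °C

T_out = 20.0 °C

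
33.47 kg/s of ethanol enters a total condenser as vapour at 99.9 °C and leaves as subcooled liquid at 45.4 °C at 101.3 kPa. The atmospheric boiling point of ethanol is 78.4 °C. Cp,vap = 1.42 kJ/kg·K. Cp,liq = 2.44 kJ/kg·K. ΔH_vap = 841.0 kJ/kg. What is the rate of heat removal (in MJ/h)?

Q_c = 115000 MJ/h

vapour 99.9→78.4 °C: -30.53 kJ/kg
condensation at 78.4 °C: -841 kJ/kg
liquid 78.4→45.4 °C: -80.52 kJ/kg
Δh = -30.53 + -841 + -80.52 = -952.05 kJ/kg
Q = ṁ·Δh = 33.47 kg/s × -952.05 kJ/kg = -31865 kJ/s
|Q| = 31865 kW = 114710 MJ/h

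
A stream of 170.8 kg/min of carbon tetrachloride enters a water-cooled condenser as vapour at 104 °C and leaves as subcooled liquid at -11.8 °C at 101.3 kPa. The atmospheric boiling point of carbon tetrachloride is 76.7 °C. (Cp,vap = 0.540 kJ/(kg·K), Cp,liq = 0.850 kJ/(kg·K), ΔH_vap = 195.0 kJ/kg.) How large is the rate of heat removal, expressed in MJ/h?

vapour 104→76.7 °C: -14.742 kJ/kg
condensation at 76.7 °C: -195 kJ/kg
liquid 76.7→-11.8 °C: -75.225 kJ/kg
Δh = -14.742 + -195 + -75.225 = -284.97 kJ/kg
Q = ṁ·Δh = 170.8 kg/min × -284.97 kJ/kg = -48672 kJ/min
|Q| = 811.21 kW = 2920.3 MJ/h

Q_c = 2920 MJ/h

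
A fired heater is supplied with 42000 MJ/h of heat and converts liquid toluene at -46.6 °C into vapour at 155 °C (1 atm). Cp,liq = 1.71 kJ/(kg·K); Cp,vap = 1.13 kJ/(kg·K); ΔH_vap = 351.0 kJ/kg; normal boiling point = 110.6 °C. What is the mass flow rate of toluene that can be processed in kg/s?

Δh = 1.71×(110.6−-46.6) + 351.0 + 1.13×(155−110.6) = 669.98 kJ/kg
Q = 42000 MJ/h = 11667 kJ/s = 11667 kJ/s
ṁ = Q/Δh = 11667 / 669.98 = 17.413 kg/s

ṁ = 17.4 kg/s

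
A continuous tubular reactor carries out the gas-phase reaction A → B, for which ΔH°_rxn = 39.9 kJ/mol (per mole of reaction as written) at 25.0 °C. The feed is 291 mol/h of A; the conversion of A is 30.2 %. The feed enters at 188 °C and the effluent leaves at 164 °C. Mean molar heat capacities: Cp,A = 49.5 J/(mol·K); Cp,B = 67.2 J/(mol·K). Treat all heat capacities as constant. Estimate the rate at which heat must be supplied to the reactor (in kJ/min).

Extent of reaction ξ = 0.302 × 291 = 87.882 mol/h
Reaction term: ξ·ΔH°_rxn = 87.882 × 39.9 = 3506.5 kJ/h
Sensible, feed 188→25 °C: -2347.9 kJ/h
Outlet flows (mol/h): A 203.12, B 87.882
Sensible, products 25→164 °C: 2218.4 kJ/h
Q = ΔH = 3377 kJ/h = 0.93806 kW
Heat supplied = 56.283 kJ/min

Q_in = 56.3 kJ/min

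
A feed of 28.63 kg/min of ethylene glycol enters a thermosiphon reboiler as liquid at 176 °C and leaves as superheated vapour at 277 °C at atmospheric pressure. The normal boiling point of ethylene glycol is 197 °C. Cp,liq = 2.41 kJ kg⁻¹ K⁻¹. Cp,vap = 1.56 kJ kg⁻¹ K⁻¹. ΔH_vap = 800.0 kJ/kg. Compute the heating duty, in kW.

liquid 176→197 °C: 50.61 kJ/kg
vaporisation at 197 °C: 800 kJ/kg
vapour 197→277 °C: 124.8 kJ/kg
Δh = 50.61 + 800 + 124.8 = 975.41 kJ/kg
Q = ṁ·Δh = 28.63 kg/min × 975.41 kJ/kg = 27926 kJ/min
|Q| = 465.43 kW

Q = 465 kW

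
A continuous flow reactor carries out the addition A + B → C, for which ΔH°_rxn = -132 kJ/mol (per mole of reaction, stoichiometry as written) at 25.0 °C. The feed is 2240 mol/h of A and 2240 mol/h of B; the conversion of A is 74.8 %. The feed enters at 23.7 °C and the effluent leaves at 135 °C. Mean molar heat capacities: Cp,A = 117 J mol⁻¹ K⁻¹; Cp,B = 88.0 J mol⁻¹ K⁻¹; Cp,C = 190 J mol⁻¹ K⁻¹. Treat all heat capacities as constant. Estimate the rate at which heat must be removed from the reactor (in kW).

Extent of reaction ξ = 0.748 × 2240 = 1675.5 mol/h
Reaction term: ξ·ΔH°_rxn = 1675.5 × -132 = -221170 kJ/h
Sensible, feed 23.7→25 °C: 596.96 kJ/h
Outlet flows (mol/h): A 564.48, B 564.48, C 1675.5
Sensible, products 25→135 °C: 47747 kJ/h
Q = ΔH = -172820 kJ/h = -48.007 kW
Heat removed = 48.007 kW

Q_out = 48.0 kW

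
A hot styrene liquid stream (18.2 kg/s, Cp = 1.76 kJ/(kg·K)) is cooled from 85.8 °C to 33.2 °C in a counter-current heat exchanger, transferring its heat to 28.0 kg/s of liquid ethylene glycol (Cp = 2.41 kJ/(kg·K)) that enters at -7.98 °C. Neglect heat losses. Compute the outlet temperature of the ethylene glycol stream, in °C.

T_c,out = 17.0 °C

Heat released by hot stream: Q = 18.2 × 1.76 × (85.8 − 33.2) = 1684.9 kJ/s
Energy balance on cold side (adiabatic exchanger): Q = ṁ_c·Cp_c·(T_c,out − T_c,in)
T_c,out = -7.98 + 1684.9/(28.0 × 2.41) = 16.989 °C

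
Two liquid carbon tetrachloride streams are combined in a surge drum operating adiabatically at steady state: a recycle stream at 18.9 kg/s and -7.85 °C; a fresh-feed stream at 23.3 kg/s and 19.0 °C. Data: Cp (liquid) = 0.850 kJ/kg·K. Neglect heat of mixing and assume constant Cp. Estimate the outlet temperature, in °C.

T_out = 6.97 °C

Energy balance with Q = 0: Σ ṁᵢCp,ᵢ(T_out − Tᵢ) = 0
Σ ṁᵢCp,ᵢTᵢ = 18.9×0.850×-7.85 + 23.3×0.850×19.0 = 250.18
Σ ṁᵢCp,ᵢ = 18.9×0.850 + 23.3×0.850 = 35.87
T_out = 250.18 / 35.87 = 6.9748 °C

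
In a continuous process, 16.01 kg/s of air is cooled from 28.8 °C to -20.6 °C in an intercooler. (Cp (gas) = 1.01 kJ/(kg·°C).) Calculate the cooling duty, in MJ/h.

Q = ṁ·Cp·ΔT = 16.01 × 1.01 × (-20.6 − 28.8) = -798.8 kJ/s
Cooling duty = 2875.7 MJ/h

Q_c = 2880 MJ/h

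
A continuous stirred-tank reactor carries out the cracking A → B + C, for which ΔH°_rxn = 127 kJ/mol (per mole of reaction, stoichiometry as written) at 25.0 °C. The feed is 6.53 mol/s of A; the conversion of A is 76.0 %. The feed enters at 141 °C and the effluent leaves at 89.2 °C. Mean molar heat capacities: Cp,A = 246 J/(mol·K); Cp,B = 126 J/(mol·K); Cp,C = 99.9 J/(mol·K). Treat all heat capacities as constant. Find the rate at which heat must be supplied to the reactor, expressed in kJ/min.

Q_in = 32400 kJ/min

Extent of reaction ξ = 0.760 × 6.53 = 4.9628 mol/s
Reaction term: ξ·ΔH°_rxn = 4.9628 × 127 = 630.28 kJ/s
Sensible, feed 141→25 °C: -186.34 kJ/s
Outlet flows (mol/s): A 1.5672, B 4.9628, C 4.9628
Sensible, products 25→89.2 °C: 96.725 kJ/s
Q = ΔH = 540.66 kJ/s = 540.66 kW
Heat supplied = 32440 kJ/min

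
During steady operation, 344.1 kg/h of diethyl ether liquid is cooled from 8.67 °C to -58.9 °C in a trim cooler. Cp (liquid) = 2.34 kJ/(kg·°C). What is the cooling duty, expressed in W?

Q = ṁ·Cp·ΔT = 344.1 × 2.34 × (-58.9 − 8.67) = -54407 kJ/h
Converting: 54407 / 3600 s = 15.113 kW
Cooling duty = 15113 W

Q_c = 15100 W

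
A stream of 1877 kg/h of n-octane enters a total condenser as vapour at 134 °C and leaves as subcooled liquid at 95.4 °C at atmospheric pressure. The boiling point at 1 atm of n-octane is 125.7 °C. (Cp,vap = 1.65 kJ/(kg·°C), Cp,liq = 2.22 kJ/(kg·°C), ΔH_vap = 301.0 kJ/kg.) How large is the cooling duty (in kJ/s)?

vapour 134→125.7 °C: -13.695 kJ/kg
condensation at 125.7 °C: -301 kJ/kg
liquid 125.7→95.4 °C: -67.266 kJ/kg
Δh = -13.695 + -301 + -67.266 = -381.96 kJ/kg
Q = ṁ·Δh = 1877 kg/h × -381.96 kJ/kg = -716940 kJ/h
|Q| = 199.15 kW

Q_c = 199 kJ/s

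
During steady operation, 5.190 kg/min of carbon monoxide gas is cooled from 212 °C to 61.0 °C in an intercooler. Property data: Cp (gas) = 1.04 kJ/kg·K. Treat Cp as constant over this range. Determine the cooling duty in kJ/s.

Q_c = 13.6 kJ/s

Q = ṁ·Cp·ΔT = 5.190 × 1.04 × (61.0 − 212) = -815.04 kJ/min
Converting: 815.04 / 60 s = 13.584 kW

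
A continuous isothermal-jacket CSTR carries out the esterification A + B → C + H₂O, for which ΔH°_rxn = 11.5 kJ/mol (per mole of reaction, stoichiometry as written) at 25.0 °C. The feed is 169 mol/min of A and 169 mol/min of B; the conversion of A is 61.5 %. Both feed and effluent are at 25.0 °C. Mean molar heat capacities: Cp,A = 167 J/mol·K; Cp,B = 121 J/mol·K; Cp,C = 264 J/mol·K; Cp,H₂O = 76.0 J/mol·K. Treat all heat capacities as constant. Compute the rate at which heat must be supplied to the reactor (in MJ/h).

Extent of reaction ξ = 0.615 × 169 = 103.94 mol/min
Reaction term: ξ·ΔH°_rxn = 103.94 × 11.5 = 1195.3 kJ/min
Q = ΔH = 1195.3 kJ/min = 19.921 kW
Heat supplied = 71.715 MJ/h

Q_in = 71.7 MJ/h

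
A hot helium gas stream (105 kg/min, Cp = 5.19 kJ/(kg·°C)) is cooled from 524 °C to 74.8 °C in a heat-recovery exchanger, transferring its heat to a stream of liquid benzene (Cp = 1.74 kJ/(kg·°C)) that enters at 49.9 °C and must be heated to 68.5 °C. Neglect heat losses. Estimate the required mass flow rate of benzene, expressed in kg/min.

ṁ_c = 7560 kg/min

Heat released by hot stream: Q = 105 × 5.19 × (524 − 74.8) = 244790 kJ/min
Energy balance on cold side (adiabatic exchanger): Q = ṁ_c·Cp_c·(T_c,out − T_c,in)
ṁ_c = 244790 / [1.74 × (68.5 − 49.9)] = 7563.7 kg/min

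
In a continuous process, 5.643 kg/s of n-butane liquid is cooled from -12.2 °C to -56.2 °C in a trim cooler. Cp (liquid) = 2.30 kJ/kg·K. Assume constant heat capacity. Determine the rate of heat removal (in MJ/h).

Q_c = 2060 MJ/h

Q = ṁ·Cp·ΔT = 5.643 × 2.30 × (-56.2 − -12.2) = -571.07 kJ/s
Cooling duty = 2055.9 MJ/h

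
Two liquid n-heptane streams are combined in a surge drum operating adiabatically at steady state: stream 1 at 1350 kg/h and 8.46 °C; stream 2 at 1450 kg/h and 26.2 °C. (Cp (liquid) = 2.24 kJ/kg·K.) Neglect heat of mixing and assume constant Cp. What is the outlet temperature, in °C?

No heat crosses the boundary, so H_out = H_in.
Σ ṁᵢCp,ᵢTᵢ = 1350×2.24×8.46 + 1450×2.24×26.2 = 110680
Σ ṁᵢCp,ᵢ = 1350×2.24 + 1450×2.24 = 6272
T_out = 110680 / 6272 = 17.647 °C

T_out = 17.6 °C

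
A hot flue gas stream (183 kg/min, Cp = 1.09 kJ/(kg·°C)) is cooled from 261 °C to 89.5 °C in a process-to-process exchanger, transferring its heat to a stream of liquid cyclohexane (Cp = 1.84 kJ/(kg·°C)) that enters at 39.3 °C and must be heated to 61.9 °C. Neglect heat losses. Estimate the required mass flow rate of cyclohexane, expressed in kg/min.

Heat released by hot stream: Q = 183 × 1.09 × (261 − 89.5) = 34209 kJ/min
Energy balance on cold side (adiabatic exchanger): Q = ṁ_c·Cp_c·(T_c,out − T_c,in)
ṁ_c = 34209 / [1.84 × (61.9 − 39.3)] = 822.65 kg/min

ṁ_c = 823 kg/min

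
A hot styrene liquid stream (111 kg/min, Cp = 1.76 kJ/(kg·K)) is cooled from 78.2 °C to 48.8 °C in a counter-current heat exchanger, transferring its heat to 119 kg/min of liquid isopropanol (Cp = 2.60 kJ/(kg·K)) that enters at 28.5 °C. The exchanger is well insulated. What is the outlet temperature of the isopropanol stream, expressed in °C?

Heat released by hot stream: Q = 111 × 1.76 × (78.2 − 48.8) = 5743.6 kJ/min
Energy balance on cold side (adiabatic exchanger): Q = ṁ_c·Cp_c·(T_c,out − T_c,in)
T_c,out = 28.5 + 5743.6/(119 × 2.60) = 47.064 °C

T_c,out = 47.1 °C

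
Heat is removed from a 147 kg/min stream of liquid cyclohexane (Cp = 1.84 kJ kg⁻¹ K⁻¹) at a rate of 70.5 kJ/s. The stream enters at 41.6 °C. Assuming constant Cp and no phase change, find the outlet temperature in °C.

T_out = 26.0 °C

Q = 70.5 kJ/s = 4230 kJ/min
ΔT = Q/(ṁ·Cp) = 4230/(147×1.84) = 15.639 K
T_out = 41.6 − 15.639 = 25.961 °C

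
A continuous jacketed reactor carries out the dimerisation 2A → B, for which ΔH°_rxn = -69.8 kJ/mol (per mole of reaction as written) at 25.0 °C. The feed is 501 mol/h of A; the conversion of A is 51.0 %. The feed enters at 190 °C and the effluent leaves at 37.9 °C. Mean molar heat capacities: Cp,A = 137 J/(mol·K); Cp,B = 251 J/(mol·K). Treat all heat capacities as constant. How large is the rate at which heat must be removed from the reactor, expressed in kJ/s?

Extent of reaction ξ = 0.510 × 501 / 2 = 127.75 mol/h
Reaction term: ξ·ΔH°_rxn = 127.75 × -69.8 = -8917.3 kJ/h
Sensible, feed 190→25 °C: -11325 kJ/h
Outlet flows (mol/h): A 245.49, B 127.75
Sensible, products 25→37.9 °C: 847.51 kJ/h
Q = ΔH = -19395 kJ/h = -5.3875 kW
Heat removed = 5.3875 kJ/s

Q_out = 5.39 kJ/s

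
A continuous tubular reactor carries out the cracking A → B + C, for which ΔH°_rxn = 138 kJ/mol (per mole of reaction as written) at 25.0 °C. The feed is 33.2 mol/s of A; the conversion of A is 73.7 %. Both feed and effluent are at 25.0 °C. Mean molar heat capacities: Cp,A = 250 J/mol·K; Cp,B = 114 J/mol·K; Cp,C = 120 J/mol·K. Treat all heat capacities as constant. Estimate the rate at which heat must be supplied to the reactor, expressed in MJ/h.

Q_in = 12200 MJ/h

Extent of reaction ξ = 0.737 × 33.2 = 24.468 mol/s
Reaction term: ξ·ΔH°_rxn = 24.468 × 138 = 3376.6 kJ/s
Q = ΔH = 3376.6 kJ/s = 3376.6 kW
Heat supplied = 12156 MJ/h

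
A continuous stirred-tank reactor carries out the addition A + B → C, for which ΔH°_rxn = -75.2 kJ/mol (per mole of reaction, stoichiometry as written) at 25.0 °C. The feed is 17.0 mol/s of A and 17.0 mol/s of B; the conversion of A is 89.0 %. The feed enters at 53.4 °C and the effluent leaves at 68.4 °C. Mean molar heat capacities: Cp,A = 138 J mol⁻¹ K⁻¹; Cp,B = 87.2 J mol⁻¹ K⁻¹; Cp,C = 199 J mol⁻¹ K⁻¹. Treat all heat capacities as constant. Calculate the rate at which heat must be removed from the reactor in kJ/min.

Q_out = 65900 kJ/min

Extent of reaction ξ = 0.890 × 17.0 = 15.13 mol/s
Reaction term: ξ·ΔH°_rxn = 15.13 × -75.2 = -1137.8 kJ/s
Sensible, feed 53.4→25 °C: -108.73 kJ/s
Outlet flows (mol/s): A 1.87, B 1.87, C 15.13
Sensible, products 25→68.4 °C: 148.95 kJ/s
Q = ΔH = -1097.6 kJ/s = -1097.6 kW
Heat removed = 65853 kJ/min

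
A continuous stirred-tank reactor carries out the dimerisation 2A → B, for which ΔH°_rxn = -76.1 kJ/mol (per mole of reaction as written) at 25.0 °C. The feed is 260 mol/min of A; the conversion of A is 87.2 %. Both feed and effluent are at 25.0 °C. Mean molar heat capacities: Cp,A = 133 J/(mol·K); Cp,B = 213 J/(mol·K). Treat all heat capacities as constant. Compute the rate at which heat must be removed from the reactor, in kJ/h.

Q_out = 518000 kJ/h

Extent of reaction ξ = 0.872 × 260 / 2 = 113.36 mol/min
Reaction term: ξ·ΔH°_rxn = 113.36 × -76.1 = -8626.7 kJ/min
Q = ΔH = -8626.7 kJ/min = -143.78 kW
Heat removed = 517600 kJ/h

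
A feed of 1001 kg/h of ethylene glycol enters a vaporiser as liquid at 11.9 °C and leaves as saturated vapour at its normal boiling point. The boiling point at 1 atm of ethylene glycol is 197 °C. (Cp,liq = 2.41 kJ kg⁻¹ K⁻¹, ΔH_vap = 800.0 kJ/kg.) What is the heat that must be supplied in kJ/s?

liquid 11.9→197 °C: 446.09 kJ/kg
vaporisation at 197 °C: 800 kJ/kg
Δh = 446.09 + 800 = 1246.1 kJ/kg
Q = ṁ·Δh = 1001 kg/h × 1246.1 kJ/kg = 1.2473e+06 kJ/h
|Q| = 346.48 kW

Q = 346 kJ/s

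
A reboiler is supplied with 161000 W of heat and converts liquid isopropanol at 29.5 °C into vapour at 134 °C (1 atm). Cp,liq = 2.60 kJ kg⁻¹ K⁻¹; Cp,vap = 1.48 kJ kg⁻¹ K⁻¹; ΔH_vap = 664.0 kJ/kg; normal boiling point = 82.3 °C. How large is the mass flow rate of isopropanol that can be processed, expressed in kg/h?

Δh = 2.60×(82.3−29.5) + 664.0 + 1.48×(134−82.3) = 877.8 kJ/kg
Q = 161000 W = 161 kJ/s = 579600 kJ/h
ṁ = Q/Δh = 579600 / 877.8 = 660.29 kg/h

ṁ = 660 kg/h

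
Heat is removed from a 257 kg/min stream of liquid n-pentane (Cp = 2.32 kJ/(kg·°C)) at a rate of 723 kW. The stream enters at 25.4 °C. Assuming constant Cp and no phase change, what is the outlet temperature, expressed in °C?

Q = 723 kW = 43380 kJ/min
ΔT = Q/(ṁ·Cp) = 43380/(257×2.32) = 72.756 K
T_out = 25.4 − 72.756 = -47.356 °C

T_out = -47.4 °C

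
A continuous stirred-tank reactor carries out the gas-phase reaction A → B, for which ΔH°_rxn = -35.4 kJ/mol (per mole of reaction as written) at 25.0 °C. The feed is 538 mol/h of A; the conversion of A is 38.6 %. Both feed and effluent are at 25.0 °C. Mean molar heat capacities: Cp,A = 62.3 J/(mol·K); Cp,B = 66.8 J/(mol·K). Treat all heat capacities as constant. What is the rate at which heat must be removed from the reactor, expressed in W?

Extent of reaction ξ = 0.386 × 538 = 207.67 mol/h
Reaction term: ξ·ΔH°_rxn = 207.67 × -35.4 = -7351.4 kJ/h
Q = ΔH = -7351.4 kJ/h = -2.0421 kW
Heat removed = 2042.1 W

Q_out = 2040 W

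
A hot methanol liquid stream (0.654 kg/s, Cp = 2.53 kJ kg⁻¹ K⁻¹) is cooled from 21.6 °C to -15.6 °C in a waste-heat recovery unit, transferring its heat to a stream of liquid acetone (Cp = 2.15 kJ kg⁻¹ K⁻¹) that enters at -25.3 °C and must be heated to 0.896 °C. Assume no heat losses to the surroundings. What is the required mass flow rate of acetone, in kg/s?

Heat released by hot stream: Q = 0.654 × 2.53 × (21.6 − -15.6) = 61.552 kJ/s
Energy balance on cold side (adiabatic exchanger): Q = ṁ_c·Cp_c·(T_c,out − T_c,in)
ṁ_c = 61.552 / [2.15 × (0.896 − -25.3)] = 1.0929 kg/s

ṁ_c = 1.09 kg/s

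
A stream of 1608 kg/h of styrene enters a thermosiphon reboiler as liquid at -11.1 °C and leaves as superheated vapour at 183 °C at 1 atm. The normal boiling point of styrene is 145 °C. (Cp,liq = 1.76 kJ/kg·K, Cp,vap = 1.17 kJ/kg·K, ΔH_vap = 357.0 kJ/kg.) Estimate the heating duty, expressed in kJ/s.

liquid -11.1→145 °C: 274.74 kJ/kg
vaporisation at 145 °C: 357 kJ/kg
vapour 145→183 °C: 44.46 kJ/kg
Δh = 274.74 + 357 + 44.46 = 676.2 kJ/kg
Q = ṁ·Δh = 1608 kg/h × 676.2 kJ/kg = 1.0873e+06 kJ/h
|Q| = 302.03 kW

Q = 302 kJ/s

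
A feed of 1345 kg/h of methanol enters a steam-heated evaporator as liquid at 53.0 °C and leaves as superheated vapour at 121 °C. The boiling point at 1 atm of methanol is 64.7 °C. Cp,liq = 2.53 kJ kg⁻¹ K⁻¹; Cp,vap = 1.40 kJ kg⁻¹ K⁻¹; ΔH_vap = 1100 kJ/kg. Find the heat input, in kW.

Q = 451 kW

liquid 53.0→64.7 °C: 29.601 kJ/kg
vaporisation at 64.7 °C: 1100 kJ/kg
vapour 64.7→121 °C: 78.82 kJ/kg
Δh = 29.601 + 1100 + 78.82 = 1208.4 kJ/kg
Q = ṁ·Δh = 1345 kg/h × 1208.4 kJ/kg = 1.6253e+06 kJ/h
|Q| = 451.48 kW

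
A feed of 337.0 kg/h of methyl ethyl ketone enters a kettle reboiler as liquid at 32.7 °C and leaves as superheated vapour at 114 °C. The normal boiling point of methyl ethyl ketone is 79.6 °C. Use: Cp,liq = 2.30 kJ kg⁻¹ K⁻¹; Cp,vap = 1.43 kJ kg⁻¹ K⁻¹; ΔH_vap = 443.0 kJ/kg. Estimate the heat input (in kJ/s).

Q = 56.2 kJ/s

liquid 32.7→79.6 °C: 107.87 kJ/kg
vaporisation at 79.6 °C: 443 kJ/kg
vapour 79.6→114 °C: 49.192 kJ/kg
Δh = 107.87 + 443 + 49.192 = 600.06 kJ/kg
Q = ṁ·Δh = 337.0 kg/h × 600.06 kJ/kg = 202220 kJ/h
|Q| = 56.172 kW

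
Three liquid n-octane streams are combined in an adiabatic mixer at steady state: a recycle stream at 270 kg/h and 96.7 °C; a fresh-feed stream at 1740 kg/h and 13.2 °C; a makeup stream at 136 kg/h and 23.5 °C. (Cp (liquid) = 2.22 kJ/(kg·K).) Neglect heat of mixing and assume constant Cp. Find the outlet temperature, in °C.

Energy balance with Q = 0: Σ ṁᵢCp,ᵢ(T_out − Tᵢ) = 0
T_out = Σ ṁᵢCp,ᵢTᵢ / Σ ṁᵢCp,ᵢ
      = 116050 / 4764.1 = 24.358 °C

T_out = 24.4 °C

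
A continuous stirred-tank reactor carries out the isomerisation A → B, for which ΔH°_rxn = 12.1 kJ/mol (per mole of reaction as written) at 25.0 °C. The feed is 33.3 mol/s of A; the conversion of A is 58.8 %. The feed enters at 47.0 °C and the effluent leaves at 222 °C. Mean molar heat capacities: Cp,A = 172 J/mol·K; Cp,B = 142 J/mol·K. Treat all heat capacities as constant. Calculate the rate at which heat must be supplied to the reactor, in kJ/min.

Q_in = 67400 kJ/min

Extent of reaction ξ = 0.588 × 33.3 = 19.58 mol/s
Reaction term: ξ·ΔH°_rxn = 19.58 × 12.1 = 236.92 kJ/s
Sensible, feed 47.0→25 °C: -126.01 kJ/s
Outlet flows (mol/s): A 13.72, B 19.58
Sensible, products 25→222 °C: 1012.6 kJ/s
Q = ΔH = 1123.5 kJ/s = 1123.5 kW
Heat supplied = 67412 kJ/min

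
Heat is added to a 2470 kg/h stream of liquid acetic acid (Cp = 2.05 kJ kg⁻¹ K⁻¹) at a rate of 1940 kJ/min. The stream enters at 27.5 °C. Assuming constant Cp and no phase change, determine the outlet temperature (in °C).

Q = 1940 kJ/min = 116400 kJ/h
ΔT = Q/(ṁ·Cp) = 116400/(2470×2.05) = 22.988 K
T_out = 27.5 + 22.988 = 50.488 °C

T_out = 50.5 °C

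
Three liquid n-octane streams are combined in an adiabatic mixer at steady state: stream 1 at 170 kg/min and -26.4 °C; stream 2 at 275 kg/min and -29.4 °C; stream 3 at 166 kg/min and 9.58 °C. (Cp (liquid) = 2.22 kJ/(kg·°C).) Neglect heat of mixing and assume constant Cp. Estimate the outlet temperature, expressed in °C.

T_out = -18.0 °C

Adiabatic, steady state ⇒ Σ ṁᵢCp,ᵢ(T_out − Tᵢ) = 0
T_out = Σ ṁᵢCp,ᵢTᵢ / Σ ṁᵢCp,ᵢ
      = -24382 / 1356.4 = -17.975 °C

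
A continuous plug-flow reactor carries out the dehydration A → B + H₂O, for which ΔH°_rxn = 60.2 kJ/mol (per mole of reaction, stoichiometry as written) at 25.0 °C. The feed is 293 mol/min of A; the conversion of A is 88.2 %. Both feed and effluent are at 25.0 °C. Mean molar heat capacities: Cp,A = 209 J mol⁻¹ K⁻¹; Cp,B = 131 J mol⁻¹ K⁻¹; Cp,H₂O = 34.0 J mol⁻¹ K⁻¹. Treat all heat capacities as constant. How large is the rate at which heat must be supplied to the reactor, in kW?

Q_in = 259 kW

Extent of reaction ξ = 0.882 × 293 = 258.43 mol/min
Reaction term: ξ·ΔH°_rxn = 258.43 × 60.2 = 15557 kJ/min
Q = ΔH = 15557 kJ/min = 259.29 kW
Heat supplied = 259.29 kW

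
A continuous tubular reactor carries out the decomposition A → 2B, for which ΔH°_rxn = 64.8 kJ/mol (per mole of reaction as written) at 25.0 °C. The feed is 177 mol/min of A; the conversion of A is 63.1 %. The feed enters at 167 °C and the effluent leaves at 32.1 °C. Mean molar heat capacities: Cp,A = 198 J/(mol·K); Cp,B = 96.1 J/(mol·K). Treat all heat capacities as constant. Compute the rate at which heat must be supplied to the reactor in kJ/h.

Q_in = 150000 kJ/h

Extent of reaction ξ = 0.631 × 177 = 111.69 mol/min
Reaction term: ξ·ΔH°_rxn = 111.69 × 64.8 = 7237.3 kJ/min
Sensible, feed 167→25 °C: -4976.5 kJ/min
Outlet flows (mol/min): A 65.313, B 223.37
Sensible, products 25→32.1 °C: 244.23 kJ/min
Q = ΔH = 2505 kJ/min = 41.75 kW
Heat supplied = 150300 kJ/h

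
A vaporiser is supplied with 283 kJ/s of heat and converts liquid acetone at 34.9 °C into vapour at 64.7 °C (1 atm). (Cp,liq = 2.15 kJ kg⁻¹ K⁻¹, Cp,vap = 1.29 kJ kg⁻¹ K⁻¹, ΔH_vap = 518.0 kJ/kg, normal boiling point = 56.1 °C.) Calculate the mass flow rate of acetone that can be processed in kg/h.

Δh = 2.15×(56.1−34.9) + 518.0 + 1.29×(64.7−56.1) = 574.67 kJ/kg
Q = 283 kJ/s = 283 kJ/s = 1.0188e+06 kJ/h
ṁ = Q/Δh = 1.0188e+06 / 574.67 = 1772.8 kg/h

ṁ = 1770 kg/h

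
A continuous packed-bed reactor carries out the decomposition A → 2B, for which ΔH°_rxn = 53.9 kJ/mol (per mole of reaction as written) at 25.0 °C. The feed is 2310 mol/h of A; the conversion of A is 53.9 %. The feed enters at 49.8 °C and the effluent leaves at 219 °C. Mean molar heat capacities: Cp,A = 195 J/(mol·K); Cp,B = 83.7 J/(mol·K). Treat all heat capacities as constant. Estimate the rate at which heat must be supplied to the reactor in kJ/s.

Extent of reaction ξ = 0.539 × 2310 = 1245.1 mol/h
Reaction term: ξ·ΔH°_rxn = 1245.1 × 53.9 = 67110 kJ/h
Sensible, feed 49.8→25 °C: -11171 kJ/h
Outlet flows (mol/h): A 1064.9, B 2490.2
Sensible, products 25→219 °C: 80721 kJ/h
Q = ΔH = 136660 kJ/h = 37.961 kW
Heat supplied = 37.961 kJ/s

Q_in = 38.0 kJ/s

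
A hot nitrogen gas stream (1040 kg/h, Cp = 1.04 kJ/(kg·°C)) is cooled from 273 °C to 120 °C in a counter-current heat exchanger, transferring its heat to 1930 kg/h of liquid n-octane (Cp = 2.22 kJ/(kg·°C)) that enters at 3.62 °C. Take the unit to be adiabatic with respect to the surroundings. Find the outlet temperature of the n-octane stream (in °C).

Heat released by hot stream: Q = 1040 × 1.04 × (273 − 120) = 165480 kJ/h
Energy balance on cold side (adiabatic exchanger): Q = ṁ_c·Cp_c·(T_c,out − T_c,in)
T_c,out = 3.62 + 165480/(1930 × 2.22) = 42.243 °C

T_c,out = 42.2 °C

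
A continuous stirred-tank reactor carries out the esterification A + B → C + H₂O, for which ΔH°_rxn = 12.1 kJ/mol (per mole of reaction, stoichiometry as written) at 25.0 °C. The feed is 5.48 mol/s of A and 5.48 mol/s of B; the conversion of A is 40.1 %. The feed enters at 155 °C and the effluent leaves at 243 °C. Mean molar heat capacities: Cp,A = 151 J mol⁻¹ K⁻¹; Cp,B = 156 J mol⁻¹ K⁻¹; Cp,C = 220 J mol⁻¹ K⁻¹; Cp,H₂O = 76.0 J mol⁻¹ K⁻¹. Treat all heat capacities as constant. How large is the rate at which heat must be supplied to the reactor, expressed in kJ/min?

Q_in = 10200 kJ/min

Extent of reaction ξ = 0.401 × 5.48 = 2.1975 mol/s
Reaction term: ξ·ΔH°_rxn = 2.1975 × 12.1 = 26.59 kJ/s
Sensible, feed 155→25 °C: -218.71 kJ/s
Outlet flows (mol/s): A 3.2825, B 3.2825, C 2.1975, H₂O 2.1975
Sensible, products 25→243 °C: 361.48 kJ/s
Q = ΔH = 169.37 kJ/s = 169.37 kW
Heat supplied = 10162 kJ/min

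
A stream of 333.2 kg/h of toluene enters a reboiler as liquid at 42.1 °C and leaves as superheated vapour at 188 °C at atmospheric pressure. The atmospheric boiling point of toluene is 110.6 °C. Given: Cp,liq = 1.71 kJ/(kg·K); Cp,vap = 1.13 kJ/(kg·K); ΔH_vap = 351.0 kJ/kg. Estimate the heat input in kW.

Q = 51.4 kW

liquid 42.1→110.6 °C: 117.13 kJ/kg
vaporisation at 110.6 °C: 351 kJ/kg
vapour 110.6→188 °C: 87.462 kJ/kg
Δh = 117.13 + 351 + 87.462 = 555.6 kJ/kg
Q = ṁ·Δh = 333.2 kg/h × 555.6 kJ/kg = 185120 kJ/h
|Q| = 51.424 kW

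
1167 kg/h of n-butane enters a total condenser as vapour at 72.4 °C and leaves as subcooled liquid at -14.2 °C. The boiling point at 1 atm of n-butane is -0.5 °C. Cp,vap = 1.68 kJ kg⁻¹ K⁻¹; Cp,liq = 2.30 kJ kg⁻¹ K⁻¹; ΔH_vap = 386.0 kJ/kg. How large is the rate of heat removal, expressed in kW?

Q_c = 175 kW

vapour 72.4→-0.5 °C: -122.47 kJ/kg
condensation at -0.5 °C: -386 kJ/kg
liquid -0.5→-14.2 °C: -31.51 kJ/kg
Δh = -122.47 + -386 + -31.51 = -539.98 kJ/kg
Q = ṁ·Δh = 1167 kg/h × -539.98 kJ/kg = -630160 kJ/h
|Q| = 175.04 kW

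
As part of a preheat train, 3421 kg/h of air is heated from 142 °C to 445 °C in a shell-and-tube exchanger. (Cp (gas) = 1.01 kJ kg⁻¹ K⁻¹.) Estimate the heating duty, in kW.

Q = ṁ·Cp·ΔT = 3421 × 1.01 × (445 − 142) = 1.0469e+06 kJ/h
Converting: 1.0469e+06 / 3600 s = 290.81 kW

Q = 291 kW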